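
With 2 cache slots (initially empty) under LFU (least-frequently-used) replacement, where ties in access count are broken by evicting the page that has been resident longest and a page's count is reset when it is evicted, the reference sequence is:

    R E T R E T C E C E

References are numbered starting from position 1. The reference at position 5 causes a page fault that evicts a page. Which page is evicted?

T

pos 1: R -> miss, frames {R}
pos 2: E -> miss, frames {R,E}
pos 3: T -> miss, evict R, frames {E,T}
pos 4: R -> miss, evict E, frames {T,R}
pos 5: E -> miss, evict T, frames {R,E}
At position 5, page T is evicted.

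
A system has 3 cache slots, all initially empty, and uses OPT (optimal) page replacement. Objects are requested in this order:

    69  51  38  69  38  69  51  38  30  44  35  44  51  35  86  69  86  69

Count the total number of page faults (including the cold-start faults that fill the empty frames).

69 → miss, frames [69]
51 → miss, frames [69, 51]
38 → miss, frames [69, 51, 38]
69 → hit
38 → hit
69 → hit
51 → hit
38 → hit
30 → miss, evict 38, frames [69, 51, 30]
44 → miss, evict 30, frames [69, 51, 44]
35 → miss, evict 69, frames [51, 44, 35]
44 → hit
51 → hit
35 → hit
86 → miss, evict 35, frames [51, 44, 86]
69 → miss, evict 44, frames [51, 86, 69]
86 → hit
69 → hit
Page faults: 8.

8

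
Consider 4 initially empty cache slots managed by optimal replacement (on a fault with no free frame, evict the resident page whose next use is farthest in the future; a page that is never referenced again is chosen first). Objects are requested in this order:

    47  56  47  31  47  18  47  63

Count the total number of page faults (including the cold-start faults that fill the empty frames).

47: fault, frames {47}
56: fault, frames {47,56}
47: hit
31: fault, frames {47,56,31}
47: hit
18: fault, frames {47,56,31,18}
47: hit
63: fault, evict 18, frames {47,56,31,63}
Page faults: 5.

5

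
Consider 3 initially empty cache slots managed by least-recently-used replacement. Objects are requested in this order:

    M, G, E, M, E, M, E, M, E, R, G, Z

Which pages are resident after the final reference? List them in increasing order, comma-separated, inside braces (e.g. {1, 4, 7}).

{G, R, Z}

M → miss, frames {M}
G → miss, frames {M,G}
E → miss, frames {M,G,E}
M → hit
E → hit
M → hit
E → hit
M → hit
E → hit
R → miss, evict G, frames {M,E,R}
G → miss, evict M, frames {E,R,G}
Z → miss, evict E, frames {R,G,Z}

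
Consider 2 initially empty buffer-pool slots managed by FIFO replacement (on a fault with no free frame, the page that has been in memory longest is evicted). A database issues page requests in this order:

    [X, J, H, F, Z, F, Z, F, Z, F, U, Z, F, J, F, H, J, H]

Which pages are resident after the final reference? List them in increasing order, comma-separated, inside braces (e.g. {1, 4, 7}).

X → miss, frames (X)
J → miss, frames (X J)
H → miss, evict X, frames (J H)
F → miss, evict J, frames (H F)
Z → miss, evict H, frames (F Z)
F → hit
Z → hit
F → hit
Z → hit
F → hit
U → miss, evict F, frames (Z U)
Z → hit
F → miss, evict Z, frames (U F)
J → miss, evict U, frames (F J)
F → hit
H → miss, evict F, frames (J H)
J → hit
H → hit

{H, J}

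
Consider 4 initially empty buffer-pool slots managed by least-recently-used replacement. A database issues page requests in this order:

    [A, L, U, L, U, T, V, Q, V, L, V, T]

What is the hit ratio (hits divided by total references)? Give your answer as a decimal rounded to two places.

A -> miss, frames (A)
L -> miss, frames (A L)
U -> miss, frames (A L U)
L -> hit
U -> hit
T -> miss, frames (A L U T)
V -> miss, evict A, frames (L U T V)
Q -> miss, evict L, frames (U T V Q)
V -> hit
L -> miss, evict U, frames (T Q V L)
V -> hit
T -> hit
Hits: 5 of 12 references → 5/12 = 0.4167.

0.42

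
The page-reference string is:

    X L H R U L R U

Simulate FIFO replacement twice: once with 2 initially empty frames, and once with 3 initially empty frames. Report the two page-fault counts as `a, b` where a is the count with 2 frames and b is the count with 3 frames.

2 frames: F F F F F F F F → 8 faults.
3 frames: F F F F F F . . → 6 faults.
6 < 8: adding a frame reduced faults, as is typical.

8, 6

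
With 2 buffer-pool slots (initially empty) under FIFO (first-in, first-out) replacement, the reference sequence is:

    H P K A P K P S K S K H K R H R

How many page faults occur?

11

H -> miss, frames [H]
P -> miss, frames [H, P]
K -> miss, evict H, frames [P, K]
A -> miss, evict P, frames [K, A]
P -> miss, evict K, frames [A, P]
K -> miss, evict A, frames [P, K]
P -> hit
S -> miss, evict P, frames [K, S]
K -> hit
S -> hit
K -> hit
H -> miss, evict K, frames [S, H]
K -> miss, evict S, frames [H, K]
R -> miss, evict H, frames [K, R]
H -> miss, evict K, frames [R, H]
R -> hit
Page faults: 11.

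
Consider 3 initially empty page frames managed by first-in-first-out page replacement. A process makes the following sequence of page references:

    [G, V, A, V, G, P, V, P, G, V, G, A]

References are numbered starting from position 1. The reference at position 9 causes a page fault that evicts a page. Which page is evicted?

V

pos 1: G: fault, frames [G]
pos 2: V: fault, frames [G, V]
pos 3: A: fault, frames [G, V, A]
pos 4: V: hit
pos 5: G: hit
pos 6: P: fault, evict G, frames [V, A, P]
pos 7: V: hit
pos 8: P: hit
pos 9: G: fault, evict V, frames [A, P, G]
At position 9, page V is evicted.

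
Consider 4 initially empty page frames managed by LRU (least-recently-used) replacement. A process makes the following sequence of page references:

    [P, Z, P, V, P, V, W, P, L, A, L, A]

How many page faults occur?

P -> fault, frames (P)
Z -> fault, frames (P Z)
P -> hit
V -> fault, frames (Z P V)
P -> hit
V -> hit
W -> fault, frames (Z P V W)
P -> hit
L -> fault, evict Z, frames (V W P L)
A -> fault, evict V, frames (W P L A)
L -> hit
A -> hit
Page faults: 6.

6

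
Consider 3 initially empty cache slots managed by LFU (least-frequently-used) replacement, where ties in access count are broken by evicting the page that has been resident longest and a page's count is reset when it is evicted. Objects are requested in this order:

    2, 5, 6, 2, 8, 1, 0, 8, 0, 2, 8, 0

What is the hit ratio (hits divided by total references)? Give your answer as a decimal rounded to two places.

2 -> miss, frames [2]
5 -> miss, frames [2, 5]
6 -> miss, frames [2, 5, 6]
2 -> hit
8 -> miss, evict 5, frames [2, 6, 8]
1 -> miss, evict 6, frames [2, 8, 1]
0 -> miss, evict 8, frames [2, 1, 0]
8 -> miss, evict 1, frames [2, 0, 8]
0 -> hit
2 -> hit
8 -> hit
0 -> hit
Hits: 5 of 12 references → 5/12 = 0.4167.

0.42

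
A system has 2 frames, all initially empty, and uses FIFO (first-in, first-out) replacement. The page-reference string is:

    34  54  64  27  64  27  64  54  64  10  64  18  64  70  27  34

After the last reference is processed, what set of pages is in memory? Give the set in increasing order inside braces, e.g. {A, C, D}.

{27, 34}

34 → fault, frames (34)
54 → fault, frames (34 54)
64 → fault, evict 34, frames (54 64)
27 → fault, evict 54, frames (64 27)
64 → hit
27 → hit
64 → hit
54 → fault, evict 64, frames (27 54)
64 → fault, evict 27, frames (54 64)
10 → fault, evict 54, frames (64 10)
64 → hit
18 → fault, evict 64, frames (10 18)
64 → fault, evict 10, frames (18 64)
70 → fault, evict 18, frames (64 70)
27 → fault, evict 64, frames (70 27)
34 → fault, evict 70, frames (27 34)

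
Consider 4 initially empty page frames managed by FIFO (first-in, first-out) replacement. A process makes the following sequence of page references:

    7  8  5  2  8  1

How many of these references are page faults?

5

7 → fault, frames (7)
8 → fault, frames (7 8)
5 → fault, frames (7 8 5)
2 → fault, frames (7 8 5 2)
8 → hit
1 → fault, evict 7, frames (8 5 2 1)
Page faults: 5.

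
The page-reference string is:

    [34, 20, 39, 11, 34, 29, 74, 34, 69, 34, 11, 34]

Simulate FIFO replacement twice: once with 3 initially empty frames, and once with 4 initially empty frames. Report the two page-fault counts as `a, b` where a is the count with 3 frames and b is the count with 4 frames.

10, 9

3 frames: F F F F F F F . F F F . → 10 faults.
4 frames: F F F F . F F F F . F . → 9 faults.
9 < 10: adding a frame reduced faults, as is typical.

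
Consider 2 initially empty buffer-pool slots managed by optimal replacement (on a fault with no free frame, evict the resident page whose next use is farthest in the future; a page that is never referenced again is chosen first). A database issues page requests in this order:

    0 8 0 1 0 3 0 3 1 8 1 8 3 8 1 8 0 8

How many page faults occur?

9

0: fault, frames {0}
8: fault, frames {0,8}
0: hit
1: fault, evict 8, frames {0,1}
0: hit
3: fault, evict 1, frames {0,3}
0: hit
3: hit
1: fault, evict 0, frames {3,1}
8: fault, evict 3, frames {1,8}
1: hit
8: hit
3: fault, evict 1, frames {8,3}
8: hit
1: fault, evict 3, frames {8,1}
8: hit
0: fault, evict 1, frames {8,0}
8: hit
Page faults: 9.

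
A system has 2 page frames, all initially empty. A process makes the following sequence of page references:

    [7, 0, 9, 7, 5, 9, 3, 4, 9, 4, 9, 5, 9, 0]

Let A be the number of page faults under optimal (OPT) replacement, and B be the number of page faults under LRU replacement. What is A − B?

Under OPT: F F F . F . F F . . . F . F → 8 faults.
Under LRU: F F F F F F F F F . . F . F → 11 faults.
A − B = 8 − 11 = -3.

-3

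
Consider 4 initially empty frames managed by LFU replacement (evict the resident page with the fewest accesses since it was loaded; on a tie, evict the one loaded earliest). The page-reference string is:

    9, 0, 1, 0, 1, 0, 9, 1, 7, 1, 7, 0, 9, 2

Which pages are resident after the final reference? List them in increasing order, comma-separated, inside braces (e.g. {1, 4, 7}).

9 → miss, frames {9}
0 → miss, frames {9,0}
1 → miss, frames {9,0,1}
0 → hit
1 → hit
0 → hit
9 → hit
1 → hit
7 → miss, frames {9,0,1,7}
1 → hit
7 → hit
0 → hit
9 → hit
2 → miss, evict 7, frames {9,0,1,2}

{0, 1, 2, 9}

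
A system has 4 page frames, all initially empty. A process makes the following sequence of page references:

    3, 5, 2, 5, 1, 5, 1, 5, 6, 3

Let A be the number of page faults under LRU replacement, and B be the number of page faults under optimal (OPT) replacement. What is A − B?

1

Under LRU: F F F . F . . . F F → 6 faults.
Under OPT: F F F . F . . . F . → 5 faults.
A − B = 6 − 5 = 1.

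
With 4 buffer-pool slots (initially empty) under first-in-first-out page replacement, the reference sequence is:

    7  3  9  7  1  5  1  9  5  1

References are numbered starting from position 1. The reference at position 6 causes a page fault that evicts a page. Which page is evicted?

7

pos 1: 7 -> miss, frames [7]
pos 2: 3 -> miss, frames [7, 3]
pos 3: 9 -> miss, frames [7, 3, 9]
pos 4: 7 -> hit
pos 5: 1 -> miss, frames [7, 3, 9, 1]
pos 6: 5 -> miss, evict 7, frames [3, 9, 1, 5]
At position 6, page 7 is evicted.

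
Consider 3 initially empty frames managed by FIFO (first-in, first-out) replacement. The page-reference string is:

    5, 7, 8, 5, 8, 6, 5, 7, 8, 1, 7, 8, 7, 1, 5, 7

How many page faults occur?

5 -> miss, frames {5}
7 -> miss, frames {5,7}
8 -> miss, frames {5,7,8}
5 -> hit
8 -> hit
6 -> miss, evict 5, frames {7,8,6}
5 -> miss, evict 7, frames {8,6,5}
7 -> miss, evict 8, frames {6,5,7}
8 -> miss, evict 6, frames {5,7,8}
1 -> miss, evict 5, frames {7,8,1}
7 -> hit
8 -> hit
7 -> hit
1 -> hit
5 -> miss, evict 7, frames {8,1,5}
7 -> miss, evict 8, frames {1,5,7}
Page faults: 10.

10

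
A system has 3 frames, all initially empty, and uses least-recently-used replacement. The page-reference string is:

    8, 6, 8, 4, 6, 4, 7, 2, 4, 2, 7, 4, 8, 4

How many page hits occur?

8: fault, frames (8)
6: fault, frames (8 6)
8: hit
4: fault, frames (6 8 4)
6: hit
4: hit
7: fault, evict 8, frames (6 4 7)
2: fault, evict 6, frames (4 7 2)
4: hit
2: hit
7: hit
4: hit
8: fault, evict 2, frames (7 4 8)
4: hit
Hits: 8.

8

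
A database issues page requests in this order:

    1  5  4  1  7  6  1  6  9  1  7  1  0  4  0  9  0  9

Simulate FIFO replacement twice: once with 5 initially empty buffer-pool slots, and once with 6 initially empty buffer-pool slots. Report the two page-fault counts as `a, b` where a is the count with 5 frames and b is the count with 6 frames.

9, 7

5 frames: F F F . F F . . F F . . F F . . . . → 9 faults.
6 frames: F F F . F F . . F . . . F . . . . . → 7 faults.
7 < 9: adding a frame reduced faults, as is typical.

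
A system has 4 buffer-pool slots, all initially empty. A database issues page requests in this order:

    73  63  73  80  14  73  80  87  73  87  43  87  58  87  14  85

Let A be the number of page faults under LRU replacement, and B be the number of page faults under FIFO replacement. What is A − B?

-1

Under LRU: F F . F F . . F . . F . F . F F → 9 faults.
Under FIFO: F F . F F . . F F . F . F . F F → 10 faults.
A − B = 9 − 10 = -1.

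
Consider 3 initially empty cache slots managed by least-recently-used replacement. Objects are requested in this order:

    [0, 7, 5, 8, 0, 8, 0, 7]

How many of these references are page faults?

0: fault, frames [0]
7: fault, frames [0, 7]
5: fault, frames [0, 7, 5]
8: fault, evict 0, frames [7, 5, 8]
0: fault, evict 7, frames [5, 8, 0]
8: hit
0: hit
7: fault, evict 5, frames [8, 0, 7]
Page faults: 6.

6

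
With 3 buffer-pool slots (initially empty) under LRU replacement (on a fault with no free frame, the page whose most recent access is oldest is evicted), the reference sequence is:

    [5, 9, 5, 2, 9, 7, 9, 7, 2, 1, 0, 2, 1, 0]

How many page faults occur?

5 → fault, frames [5]
9 → fault, frames [5, 9]
5 → hit
2 → fault, frames [9, 5, 2]
9 → hit
7 → fault, evict 5, frames [2, 9, 7]
9 → hit
7 → hit
2 → hit
1 → fault, evict 9, frames [7, 2, 1]
0 → fault, evict 7, frames [2, 1, 0]
2 → hit
1 → hit
0 → hit
Page faults: 6.

6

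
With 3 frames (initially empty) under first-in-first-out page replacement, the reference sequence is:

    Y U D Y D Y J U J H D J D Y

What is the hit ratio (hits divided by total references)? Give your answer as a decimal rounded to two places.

Y -> miss, frames {Y}
U -> miss, frames {Y,U}
D -> miss, frames {Y,U,D}
Y -> hit
D -> hit
Y -> hit
J -> miss, evict Y, frames {U,D,J}
U -> hit
J -> hit
H -> miss, evict U, frames {D,J,H}
D -> hit
J -> hit
D -> hit
Y -> miss, evict D, frames {J,H,Y}
Hits: 8 of 14 references → 8/14 = 0.5714.

0.57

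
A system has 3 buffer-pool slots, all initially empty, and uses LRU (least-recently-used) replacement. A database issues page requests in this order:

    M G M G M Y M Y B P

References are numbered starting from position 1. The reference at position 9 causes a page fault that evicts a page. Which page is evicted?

G

pos 1: M → fault, frames (M)
pos 2: G → fault, frames (M G)
pos 3: M → hit
pos 4: G → hit
pos 5: M → hit
pos 6: Y → fault, frames (G M Y)
pos 7: M → hit
pos 8: Y → hit
pos 9: B → fault, evict G, frames (M Y B)
At position 9, page G is evicted.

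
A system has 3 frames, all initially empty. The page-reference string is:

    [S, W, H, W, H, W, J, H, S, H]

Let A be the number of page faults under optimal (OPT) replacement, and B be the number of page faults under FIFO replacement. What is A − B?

-1

Under OPT: F F F . . . F . . . → 4 faults.
Under FIFO: F F F . . . F . F . → 5 faults.
A − B = 4 − 5 = -1.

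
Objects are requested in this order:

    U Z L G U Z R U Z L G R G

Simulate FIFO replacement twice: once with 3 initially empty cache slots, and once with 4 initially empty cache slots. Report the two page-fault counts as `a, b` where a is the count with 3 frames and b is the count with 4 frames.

9, 10

3 frames: F F F F F F F . . F F . . → 9 faults.
4 frames: F F F F . . F F F F F F . → 10 faults.
10 > 9: adding a frame increased faults — Belady's anomaly.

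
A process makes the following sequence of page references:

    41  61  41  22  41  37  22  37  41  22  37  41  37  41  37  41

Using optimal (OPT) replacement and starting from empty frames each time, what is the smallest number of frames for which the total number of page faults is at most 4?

f=1: 16 faults
f=2: 6 faults
f=3: 4 faults
f=4: 4 faults
Smallest f with faults ≤ 4 is 3.

3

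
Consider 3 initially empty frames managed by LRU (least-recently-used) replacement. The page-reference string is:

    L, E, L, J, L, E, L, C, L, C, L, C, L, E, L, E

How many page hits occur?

L: miss, frames (L)
E: miss, frames (L E)
L: hit
J: miss, frames (E L J)
L: hit
E: hit
L: hit
C: miss, evict J, frames (E L C)
L: hit
C: hit
L: hit
C: hit
L: hit
E: hit
L: hit
E: hit
Hits: 12.

12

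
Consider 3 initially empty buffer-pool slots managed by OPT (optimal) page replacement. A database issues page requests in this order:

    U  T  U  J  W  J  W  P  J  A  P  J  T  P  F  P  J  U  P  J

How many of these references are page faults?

U → miss, frames [U]
T → miss, frames [U, T]
U → hit
J → miss, frames [U, T, J]
W → miss, evict U, frames [T, J, W]
J → hit
W → hit
P → miss, evict W, frames [T, J, P]
J → hit
A → miss, evict T, frames [J, P, A]
P → hit
J → hit
T → miss, evict A, frames [J, P, T]
P → hit
F → miss, evict T, frames [J, P, F]
P → hit
J → hit
U → miss, evict F, frames [J, P, U]
P → hit
J → hit
Page faults: 9.

9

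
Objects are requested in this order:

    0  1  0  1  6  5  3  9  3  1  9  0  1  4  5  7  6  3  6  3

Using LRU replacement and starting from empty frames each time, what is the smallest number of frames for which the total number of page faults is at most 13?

f=1: 20 faults
f=2: 15 faults
f=3: 13 faults
f=4: 13 faults
f=5: 12 faults
f=6: 10 faults
f=7: 10 faults
f=8: 8 faults
Smallest f with faults ≤ 13 is 3.

3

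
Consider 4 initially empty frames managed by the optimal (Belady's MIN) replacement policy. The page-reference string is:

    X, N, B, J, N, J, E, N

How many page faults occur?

X → fault, frames (X)
N → fault, frames (X N)
B → fault, frames (X N B)
J → fault, frames (X N B J)
N → hit
J → hit
E → fault, evict J, frames (X N B E)
N → hit
Page faults: 5.

5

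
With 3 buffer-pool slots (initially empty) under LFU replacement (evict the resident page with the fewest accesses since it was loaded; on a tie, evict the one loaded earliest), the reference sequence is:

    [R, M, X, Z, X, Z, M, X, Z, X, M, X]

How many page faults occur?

R: fault, frames {R}
M: fault, frames {R,M}
X: fault, frames {R,M,X}
Z: fault, evict R, frames {M,X,Z}
X: hit
Z: hit
M: hit
X: hit
Z: hit
X: hit
M: hit
X: hit
Page faults: 4.

4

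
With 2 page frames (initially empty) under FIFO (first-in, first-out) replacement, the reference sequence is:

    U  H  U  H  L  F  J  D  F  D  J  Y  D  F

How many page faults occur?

11

U → fault, frames (U)
H → fault, frames (U H)
U → hit
H → hit
L → fault, evict U, frames (H L)
F → fault, evict H, frames (L F)
J → fault, evict L, frames (F J)
D → fault, evict F, frames (J D)
F → fault, evict J, frames (D F)
D → hit
J → fault, evict D, frames (F J)
Y → fault, evict F, frames (J Y)
D → fault, evict J, frames (Y D)
F → fault, evict Y, frames (D F)
Page faults: 11.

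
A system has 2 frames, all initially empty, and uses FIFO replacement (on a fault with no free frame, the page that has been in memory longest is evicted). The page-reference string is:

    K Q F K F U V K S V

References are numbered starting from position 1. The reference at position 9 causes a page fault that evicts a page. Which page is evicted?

V

pos 1: K: miss, frames [K]
pos 2: Q: miss, frames [K, Q]
pos 3: F: miss, evict K, frames [Q, F]
pos 4: K: miss, evict Q, frames [F, K]
pos 5: F: hit
pos 6: U: miss, evict F, frames [K, U]
pos 7: V: miss, evict K, frames [U, V]
pos 8: K: miss, evict U, frames [V, K]
pos 9: S: miss, evict V, frames [K, S]
At position 9, page V is evicted.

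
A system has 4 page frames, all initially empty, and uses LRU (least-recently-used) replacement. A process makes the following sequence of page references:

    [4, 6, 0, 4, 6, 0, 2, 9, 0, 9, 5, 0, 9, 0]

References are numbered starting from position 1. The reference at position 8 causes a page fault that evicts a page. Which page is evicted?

pos 1: 4 → fault, frames [4]
pos 2: 6 → fault, frames [4, 6]
pos 3: 0 → fault, frames [4, 6, 0]
pos 4: 4 → hit
pos 5: 6 → hit
pos 6: 0 → hit
pos 7: 2 → fault, frames [4, 6, 0, 2]
pos 8: 9 → fault, evict 4, frames [6, 0, 2, 9]
At position 8, page 4 is evicted.

4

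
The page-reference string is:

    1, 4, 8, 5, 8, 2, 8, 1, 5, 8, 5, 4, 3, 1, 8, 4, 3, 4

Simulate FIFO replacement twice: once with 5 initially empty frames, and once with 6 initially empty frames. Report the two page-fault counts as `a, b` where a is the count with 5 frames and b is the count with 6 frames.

5 frames: F F F F . F . . . . . . F F . F . . → 8 faults.
6 frames: F F F F . F . . . . . . F . . . . . → 6 faults.
6 < 8: adding a frame reduced faults, as is typical.

8, 6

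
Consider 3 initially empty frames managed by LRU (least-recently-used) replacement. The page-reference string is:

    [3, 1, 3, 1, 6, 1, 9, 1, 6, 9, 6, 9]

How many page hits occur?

8

3 → fault, frames [3]
1 → fault, frames [3, 1]
3 → hit
1 → hit
6 → fault, frames [3, 1, 6]
1 → hit
9 → fault, evict 3, frames [6, 1, 9]
1 → hit
6 → hit
9 → hit
6 → hit
9 → hit
Hits: 8.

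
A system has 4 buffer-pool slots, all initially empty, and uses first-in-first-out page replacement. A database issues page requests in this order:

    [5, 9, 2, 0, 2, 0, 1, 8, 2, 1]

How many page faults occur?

5: miss, frames {5}
9: miss, frames {5,9}
2: miss, frames {5,9,2}
0: miss, frames {5,9,2,0}
2: hit
0: hit
1: miss, evict 5, frames {9,2,0,1}
8: miss, evict 9, frames {2,0,1,8}
2: hit
1: hit
Page faults: 6.

6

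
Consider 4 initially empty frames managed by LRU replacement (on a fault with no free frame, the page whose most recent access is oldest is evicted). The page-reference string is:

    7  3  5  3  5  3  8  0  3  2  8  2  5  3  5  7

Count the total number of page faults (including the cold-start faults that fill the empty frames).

8

7 -> fault, frames [7]
3 -> fault, frames [7, 3]
5 -> fault, frames [7, 3, 5]
3 -> hit
5 -> hit
3 -> hit
8 -> fault, frames [7, 5, 3, 8]
0 -> fault, evict 7, frames [5, 3, 8, 0]
3 -> hit
2 -> fault, evict 5, frames [8, 0, 3, 2]
8 -> hit
2 -> hit
5 -> fault, evict 0, frames [3, 8, 2, 5]
3 -> hit
5 -> hit
7 -> fault, evict 8, frames [2, 3, 5, 7]
Page faults: 8.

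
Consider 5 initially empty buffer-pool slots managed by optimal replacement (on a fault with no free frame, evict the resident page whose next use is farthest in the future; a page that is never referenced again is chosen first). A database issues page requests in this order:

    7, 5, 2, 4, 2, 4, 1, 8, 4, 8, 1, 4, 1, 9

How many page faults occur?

7

7: miss, frames (7)
5: miss, frames (7 5)
2: miss, frames (7 5 2)
4: miss, frames (7 5 2 4)
2: hit
4: hit
1: miss, frames (7 5 2 4 1)
8: miss, evict 2, frames (7 5 4 1 8)
4: hit
8: hit
1: hit
4: hit
1: hit
9: miss, evict 8, frames (7 5 4 1 9)
Page faults: 7.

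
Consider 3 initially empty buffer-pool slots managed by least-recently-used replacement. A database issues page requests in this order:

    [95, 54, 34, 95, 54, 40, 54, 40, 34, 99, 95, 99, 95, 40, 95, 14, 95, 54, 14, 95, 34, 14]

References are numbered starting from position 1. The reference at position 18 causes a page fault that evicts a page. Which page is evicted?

40

pos 1: 95: miss, frames [95]
pos 2: 54: miss, frames [95, 54]
pos 3: 34: miss, frames [95, 54, 34]
pos 4: 95: hit
pos 5: 54: hit
pos 6: 40: miss, evict 34, frames [95, 54, 40]
pos 7: 54: hit
pos 8: 40: hit
pos 9: 34: miss, evict 95, frames [54, 40, 34]
pos 10: 99: miss, evict 54, frames [40, 34, 99]
pos 11: 95: miss, evict 40, frames [34, 99, 95]
pos 12: 99: hit
pos 13: 95: hit
pos 14: 40: miss, evict 34, frames [99, 95, 40]
pos 15: 95: hit
pos 16: 14: miss, evict 99, frames [40, 95, 14]
pos 17: 95: hit
pos 18: 54: miss, evict 40, frames [14, 95, 54]
At position 18, page 40 is evicted.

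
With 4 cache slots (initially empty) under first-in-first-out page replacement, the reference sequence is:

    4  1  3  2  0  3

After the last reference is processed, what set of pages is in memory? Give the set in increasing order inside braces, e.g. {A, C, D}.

{0, 1, 2, 3}

4 → fault, frames (4)
1 → fault, frames (4 1)
3 → fault, frames (4 1 3)
2 → fault, frames (4 1 3 2)
0 → fault, evict 4, frames (1 3 2 0)
3 → hit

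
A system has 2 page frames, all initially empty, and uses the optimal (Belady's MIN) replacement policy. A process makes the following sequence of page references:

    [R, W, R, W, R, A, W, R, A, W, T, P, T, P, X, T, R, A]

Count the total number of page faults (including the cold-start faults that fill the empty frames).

10

R: miss, frames (R)
W: miss, frames (R W)
R: hit
W: hit
R: hit
A: miss, evict R, frames (W A)
W: hit
R: miss, evict W, frames (A R)
A: hit
W: miss, evict A, frames (R W)
T: miss, evict W, frames (R T)
P: miss, evict R, frames (T P)
T: hit
P: hit
X: miss, evict P, frames (T X)
T: hit
R: miss, evict X, frames (T R)
A: miss, evict R, frames (T A)
Page faults: 10.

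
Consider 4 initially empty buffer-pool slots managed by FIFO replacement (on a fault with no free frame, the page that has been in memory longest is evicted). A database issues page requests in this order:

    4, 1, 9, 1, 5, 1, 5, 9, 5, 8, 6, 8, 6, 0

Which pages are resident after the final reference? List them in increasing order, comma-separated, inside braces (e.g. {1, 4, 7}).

4: miss, frames (4)
1: miss, frames (4 1)
9: miss, frames (4 1 9)
1: hit
5: miss, frames (4 1 9 5)
1: hit
5: hit
9: hit
5: hit
8: miss, evict 4, frames (1 9 5 8)
6: miss, evict 1, frames (9 5 8 6)
8: hit
6: hit
0: miss, evict 9, frames (5 8 6 0)

{0, 5, 6, 8}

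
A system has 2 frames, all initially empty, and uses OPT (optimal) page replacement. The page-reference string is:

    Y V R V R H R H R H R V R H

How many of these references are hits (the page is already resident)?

8

Y: miss, frames {Y}
V: miss, frames {Y,V}
R: miss, evict Y, frames {V,R}
V: hit
R: hit
H: miss, evict V, frames {R,H}
R: hit
H: hit
R: hit
H: hit
R: hit
V: miss, evict H, frames {R,V}
R: hit
H: miss, evict V, frames {R,H}
Hits: 8.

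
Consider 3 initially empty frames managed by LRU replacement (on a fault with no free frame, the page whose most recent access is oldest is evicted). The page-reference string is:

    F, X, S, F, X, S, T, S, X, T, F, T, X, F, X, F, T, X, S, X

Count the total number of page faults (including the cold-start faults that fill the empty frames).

6

F → fault, frames (F)
X → fault, frames (F X)
S → fault, frames (F X S)
F → hit
X → hit
S → hit
T → fault, evict F, frames (X S T)
S → hit
X → hit
T → hit
F → fault, evict S, frames (X T F)
T → hit
X → hit
F → hit
X → hit
F → hit
T → hit
X → hit
S → fault, evict F, frames (T X S)
X → hit
Page faults: 6.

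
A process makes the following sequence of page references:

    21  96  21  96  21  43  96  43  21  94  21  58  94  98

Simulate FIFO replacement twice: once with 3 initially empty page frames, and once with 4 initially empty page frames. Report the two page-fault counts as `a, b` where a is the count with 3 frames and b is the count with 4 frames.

3 frames: F F . . . F . . . F F F . F → 7 faults.
4 frames: F F . . . F . . . F . F . F → 6 faults.
6 < 7: adding a frame reduced faults, as is typical.

7, 6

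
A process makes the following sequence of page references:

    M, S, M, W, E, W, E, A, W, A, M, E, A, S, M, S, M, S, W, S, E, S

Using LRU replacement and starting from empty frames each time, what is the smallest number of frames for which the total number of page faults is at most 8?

f=1: 22 faults
f=2: 13 faults
f=3: 11 faults
f=4: 8 faults
f=5: 5 faults
Smallest f with faults ≤ 8 is 4.

4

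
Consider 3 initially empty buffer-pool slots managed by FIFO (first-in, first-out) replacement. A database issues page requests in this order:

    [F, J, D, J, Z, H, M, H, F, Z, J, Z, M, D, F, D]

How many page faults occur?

F: miss, frames {F}
J: miss, frames {F,J}
D: miss, frames {F,J,D}
J: hit
Z: miss, evict F, frames {J,D,Z}
H: miss, evict J, frames {D,Z,H}
M: miss, evict D, frames {Z,H,M}
H: hit
F: miss, evict Z, frames {H,M,F}
Z: miss, evict H, frames {M,F,Z}
J: miss, evict M, frames {F,Z,J}
Z: hit
M: miss, evict F, frames {Z,J,M}
D: miss, evict Z, frames {J,M,D}
F: miss, evict J, frames {M,D,F}
D: hit
Page faults: 12.

12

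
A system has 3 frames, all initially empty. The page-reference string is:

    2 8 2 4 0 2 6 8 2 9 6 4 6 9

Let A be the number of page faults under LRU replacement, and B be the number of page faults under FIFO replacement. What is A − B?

Under LRU: F F . F F . F F . F F F . . → 9 faults.
Under FIFO: F F . F F F F F . F . F F . → 10 faults.
A − B = 9 − 10 = -1.

-1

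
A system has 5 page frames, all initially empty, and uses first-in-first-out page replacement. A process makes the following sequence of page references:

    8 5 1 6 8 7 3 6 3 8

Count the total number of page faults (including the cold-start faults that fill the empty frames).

7

8 → miss, frames {8}
5 → miss, frames {8,5}
1 → miss, frames {8,5,1}
6 → miss, frames {8,5,1,6}
8 → hit
7 → miss, frames {8,5,1,6,7}
3 → miss, evict 8, frames {5,1,6,7,3}
6 → hit
3 → hit
8 → miss, evict 5, frames {1,6,7,3,8}
Page faults: 7.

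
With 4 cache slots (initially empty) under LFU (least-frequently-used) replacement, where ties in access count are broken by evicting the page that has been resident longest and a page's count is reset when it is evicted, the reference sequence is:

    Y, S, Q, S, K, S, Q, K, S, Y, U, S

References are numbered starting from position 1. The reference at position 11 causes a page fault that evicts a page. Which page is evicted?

pos 1: Y: fault, frames [Y]
pos 2: S: fault, frames [Y, S]
pos 3: Q: fault, frames [Y, S, Q]
pos 4: S: hit
pos 5: K: fault, frames [Y, S, Q, K]
pos 6: S: hit
pos 7: Q: hit
pos 8: K: hit
pos 9: S: hit
pos 10: Y: hit
pos 11: U: fault, evict Y, frames [S, Q, K, U]
At position 11, page Y is evicted.

Y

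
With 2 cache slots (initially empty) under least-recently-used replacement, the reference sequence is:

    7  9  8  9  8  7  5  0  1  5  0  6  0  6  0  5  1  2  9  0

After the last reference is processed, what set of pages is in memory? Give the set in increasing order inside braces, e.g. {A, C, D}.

{0, 9}

7: fault, frames (7)
9: fault, frames (7 9)
8: fault, evict 7, frames (9 8)
9: hit
8: hit
7: fault, evict 9, frames (8 7)
5: fault, evict 8, frames (7 5)
0: fault, evict 7, frames (5 0)
1: fault, evict 5, frames (0 1)
5: fault, evict 0, frames (1 5)
0: fault, evict 1, frames (5 0)
6: fault, evict 5, frames (0 6)
0: hit
6: hit
0: hit
5: fault, evict 6, frames (0 5)
1: fault, evict 0, frames (5 1)
2: fault, evict 5, frames (1 2)
9: fault, evict 1, frames (2 9)
0: fault, evict 2, frames (9 0)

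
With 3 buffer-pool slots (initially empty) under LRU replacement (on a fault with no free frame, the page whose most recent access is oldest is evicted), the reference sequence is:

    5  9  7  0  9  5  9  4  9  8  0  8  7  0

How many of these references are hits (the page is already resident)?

5: fault, frames (5)
9: fault, frames (5 9)
7: fault, frames (5 9 7)
0: fault, evict 5, frames (9 7 0)
9: hit
5: fault, evict 7, frames (0 9 5)
9: hit
4: fault, evict 0, frames (5 9 4)
9: hit
8: fault, evict 5, frames (4 9 8)
0: fault, evict 4, frames (9 8 0)
8: hit
7: fault, evict 9, frames (0 8 7)
0: hit
Hits: 5.

5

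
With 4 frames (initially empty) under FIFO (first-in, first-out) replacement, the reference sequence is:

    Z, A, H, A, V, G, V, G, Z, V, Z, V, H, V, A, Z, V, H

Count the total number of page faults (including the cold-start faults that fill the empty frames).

Z → fault, frames {Z}
A → fault, frames {Z,A}
H → fault, frames {Z,A,H}
A → hit
V → fault, frames {Z,A,H,V}
G → fault, evict Z, frames {A,H,V,G}
V → hit
G → hit
Z → fault, evict A, frames {H,V,G,Z}
V → hit
Z → hit
V → hit
H → hit
V → hit
A → fault, evict H, frames {V,G,Z,A}
Z → hit
V → hit
H → fault, evict V, frames {G,Z,A,H}
Page faults: 8.

8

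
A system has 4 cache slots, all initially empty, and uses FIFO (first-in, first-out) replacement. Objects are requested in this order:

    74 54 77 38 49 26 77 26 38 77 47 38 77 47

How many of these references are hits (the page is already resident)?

6

74 → miss, frames [74]
54 → miss, frames [74, 54]
77 → miss, frames [74, 54, 77]
38 → miss, frames [74, 54, 77, 38]
49 → miss, evict 74, frames [54, 77, 38, 49]
26 → miss, evict 54, frames [77, 38, 49, 26]
77 → hit
26 → hit
38 → hit
77 → hit
47 → miss, evict 77, frames [38, 49, 26, 47]
38 → hit
77 → miss, evict 38, frames [49, 26, 47, 77]
47 → hit
Hits: 6.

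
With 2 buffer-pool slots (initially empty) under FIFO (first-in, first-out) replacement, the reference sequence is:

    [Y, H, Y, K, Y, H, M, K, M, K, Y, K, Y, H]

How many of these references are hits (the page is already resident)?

5

Y -> fault, frames [Y]
H -> fault, frames [Y, H]
Y -> hit
K -> fault, evict Y, frames [H, K]
Y -> fault, evict H, frames [K, Y]
H -> fault, evict K, frames [Y, H]
M -> fault, evict Y, frames [H, M]
K -> fault, evict H, frames [M, K]
M -> hit
K -> hit
Y -> fault, evict M, frames [K, Y]
K -> hit
Y -> hit
H -> fault, evict K, frames [Y, H]
Hits: 5.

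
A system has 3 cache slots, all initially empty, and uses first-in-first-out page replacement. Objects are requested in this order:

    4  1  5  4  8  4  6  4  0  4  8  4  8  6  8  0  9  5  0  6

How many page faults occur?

14

4: fault, frames (4)
1: fault, frames (4 1)
5: fault, frames (4 1 5)
4: hit
8: fault, evict 4, frames (1 5 8)
4: fault, evict 1, frames (5 8 4)
6: fault, evict 5, frames (8 4 6)
4: hit
0: fault, evict 8, frames (4 6 0)
4: hit
8: fault, evict 4, frames (6 0 8)
4: fault, evict 6, frames (0 8 4)
8: hit
6: fault, evict 0, frames (8 4 6)
8: hit
0: fault, evict 8, frames (4 6 0)
9: fault, evict 4, frames (6 0 9)
5: fault, evict 6, frames (0 9 5)
0: hit
6: fault, evict 0, frames (9 5 6)
Page faults: 14.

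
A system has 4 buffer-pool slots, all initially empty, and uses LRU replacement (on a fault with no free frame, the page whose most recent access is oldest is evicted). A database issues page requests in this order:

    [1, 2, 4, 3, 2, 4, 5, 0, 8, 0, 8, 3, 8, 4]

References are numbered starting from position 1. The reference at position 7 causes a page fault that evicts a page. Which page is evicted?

pos 1: 1: miss, frames (1)
pos 2: 2: miss, frames (1 2)
pos 3: 4: miss, frames (1 2 4)
pos 4: 3: miss, frames (1 2 4 3)
pos 5: 2: hit
pos 6: 4: hit
pos 7: 5: miss, evict 1, frames (3 2 4 5)
At position 7, page 1 is evicted.

1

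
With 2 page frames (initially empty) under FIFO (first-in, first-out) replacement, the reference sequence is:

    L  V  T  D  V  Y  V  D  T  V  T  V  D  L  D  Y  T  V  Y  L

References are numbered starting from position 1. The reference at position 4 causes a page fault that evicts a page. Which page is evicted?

pos 1: L → fault, frames [L]
pos 2: V → fault, frames [L, V]
pos 3: T → fault, evict L, frames [V, T]
pos 4: D → fault, evict V, frames [T, D]
At position 4, page V is evicted.

V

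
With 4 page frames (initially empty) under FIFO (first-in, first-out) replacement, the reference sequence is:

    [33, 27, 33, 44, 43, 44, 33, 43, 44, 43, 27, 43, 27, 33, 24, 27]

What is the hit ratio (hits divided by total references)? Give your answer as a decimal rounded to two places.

33 → fault, frames [33]
27 → fault, frames [33, 27]
33 → hit
44 → fault, frames [33, 27, 44]
43 → fault, frames [33, 27, 44, 43]
44 → hit
33 → hit
43 → hit
44 → hit
43 → hit
27 → hit
43 → hit
27 → hit
33 → hit
24 → fault, evict 33, frames [27, 44, 43, 24]
27 → hit
Hits: 11 of 16 references → 11/16 = 0.6875.

0.69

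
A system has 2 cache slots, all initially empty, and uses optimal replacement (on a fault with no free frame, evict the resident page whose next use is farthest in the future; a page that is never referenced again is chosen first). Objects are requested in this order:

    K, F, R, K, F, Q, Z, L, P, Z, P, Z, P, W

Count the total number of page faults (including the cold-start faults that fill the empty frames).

K → fault, frames {K}
F → fault, frames {K,F}
R → fault, evict F, frames {K,R}
K → hit
F → fault, evict R, frames {K,F}
Q → fault, evict F, frames {K,Q}
Z → fault, evict Q, frames {K,Z}
L → fault, evict K, frames {Z,L}
P → fault, evict L, frames {Z,P}
Z → hit
P → hit
Z → hit
P → hit
W → fault, evict P, frames {Z,W}
Page faults: 9.

9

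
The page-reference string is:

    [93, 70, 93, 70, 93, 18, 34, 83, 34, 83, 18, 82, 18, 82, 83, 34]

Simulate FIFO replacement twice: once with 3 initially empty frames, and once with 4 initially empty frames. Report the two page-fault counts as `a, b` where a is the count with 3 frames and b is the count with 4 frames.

8, 6

3 frames: F F . . . F F F . . . F F . . F → 8 faults.
4 frames: F F . . . F F F . . . F . . . . → 6 faults.
6 < 8: adding a frame reduced faults, as is typical.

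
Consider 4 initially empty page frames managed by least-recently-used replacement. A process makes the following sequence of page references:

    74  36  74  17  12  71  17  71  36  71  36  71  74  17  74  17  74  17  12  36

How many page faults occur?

9

74 → miss, frames [74]
36 → miss, frames [74, 36]
74 → hit
17 → miss, frames [36, 74, 17]
12 → miss, frames [36, 74, 17, 12]
71 → miss, evict 36, frames [74, 17, 12, 71]
17 → hit
71 → hit
36 → miss, evict 74, frames [12, 17, 71, 36]
71 → hit
36 → hit
71 → hit
74 → miss, evict 12, frames [17, 36, 71, 74]
17 → hit
74 → hit
17 → hit
74 → hit
17 → hit
12 → miss, evict 36, frames [71, 74, 17, 12]
36 → miss, evict 71, frames [74, 17, 12, 36]
Page faults: 9.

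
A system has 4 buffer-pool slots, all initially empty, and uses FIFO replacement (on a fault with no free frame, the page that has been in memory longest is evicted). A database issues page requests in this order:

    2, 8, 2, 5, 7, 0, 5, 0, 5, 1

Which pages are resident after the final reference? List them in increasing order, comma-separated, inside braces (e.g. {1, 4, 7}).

2 -> fault, frames [2]
8 -> fault, frames [2, 8]
2 -> hit
5 -> fault, frames [2, 8, 5]
7 -> fault, frames [2, 8, 5, 7]
0 -> fault, evict 2, frames [8, 5, 7, 0]
5 -> hit
0 -> hit
5 -> hit
1 -> fault, evict 8, frames [5, 7, 0, 1]

{0, 1, 5, 7}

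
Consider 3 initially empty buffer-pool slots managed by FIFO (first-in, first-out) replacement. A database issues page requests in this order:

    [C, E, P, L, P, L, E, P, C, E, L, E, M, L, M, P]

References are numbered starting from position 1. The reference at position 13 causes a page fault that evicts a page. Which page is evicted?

L

pos 1: C → miss, frames [C]
pos 2: E → miss, frames [C, E]
pos 3: P → miss, frames [C, E, P]
pos 4: L → miss, evict C, frames [E, P, L]
pos 5: P → hit
pos 6: L → hit
pos 7: E → hit
pos 8: P → hit
pos 9: C → miss, evict E, frames [P, L, C]
pos 10: E → miss, evict P, frames [L, C, E]
pos 11: L → hit
pos 12: E → hit
pos 13: M → miss, evict L, frames [C, E, M]
At position 13, page L is evicted.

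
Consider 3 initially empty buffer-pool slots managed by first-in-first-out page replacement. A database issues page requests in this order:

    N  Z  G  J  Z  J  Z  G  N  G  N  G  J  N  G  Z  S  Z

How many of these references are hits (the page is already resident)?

N → miss, frames {N}
Z → miss, frames {N,Z}
G → miss, frames {N,Z,G}
J → miss, evict N, frames {Z,G,J}
Z → hit
J → hit
Z → hit
G → hit
N → miss, evict Z, frames {G,J,N}
G → hit
N → hit
G → hit
J → hit
N → hit
G → hit
Z → miss, evict G, frames {J,N,Z}
S → miss, evict J, frames {N,Z,S}
Z → hit
Hits: 11.

11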